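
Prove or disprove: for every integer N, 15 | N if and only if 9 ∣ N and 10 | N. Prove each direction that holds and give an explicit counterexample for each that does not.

(←) Suppose 9 ∣ N and 10 ∣ N. Any common multiple of 9 and 10 is a multiple of their lcm; here gcd(9, 10) = 1, so lcm(9, 10) = 9·10 = 90, so 90 ∣ N. Since 15 ∣ 90, it follows that 15 ∣ N.

(→) This fails: take N = 15. Certainly 15 ∣ 15, but 9 ∤ 15.

Only the converse holds.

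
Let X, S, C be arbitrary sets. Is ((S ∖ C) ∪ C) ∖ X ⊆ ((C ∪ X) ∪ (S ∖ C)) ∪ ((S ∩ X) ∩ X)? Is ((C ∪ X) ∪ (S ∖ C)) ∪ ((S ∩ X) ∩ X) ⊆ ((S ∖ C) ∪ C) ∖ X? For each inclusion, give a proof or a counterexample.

(⊆) holds; (⊇) fails.

(⟹) Let x ∈ ((S ∖ C) ∪ C) ∖ X. Then either x ∈ S and x ∉ X, C; or x ∈ C and x ∉ X, S; or x ∈ S ∩ C and x ∉ X. In each case x ∈ ((C ∪ X) ∪ (S ∖ C)) ∪ ((S ∩ X) ∩ X), so ((S ∖ C) ∪ C) ∖ X ⊆ ((C ∪ X) ∪ (S ∖ C)) ∪ ((S ∩ X) ∩ X).

(⟸) This inclusion fails. Take X = {1}, S = ∅, C = ∅; then 1 ∈ ((C ∪ X) ∪ (S ∖ C)) ∪ ((S ∩ X) ∩ X) but 1 ∉ ((S ∖ C) ∪ C) ∖ X.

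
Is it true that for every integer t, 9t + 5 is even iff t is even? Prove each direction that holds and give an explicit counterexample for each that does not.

(⇒) fails and (⇐) fails.

(→) This fails: t = 5 gives 9t + 5 = 50, which is even, but 5 is odd, not even.

(←) This also fails: t = 2 is even, but 9t + 5 = 23 is odd, not even.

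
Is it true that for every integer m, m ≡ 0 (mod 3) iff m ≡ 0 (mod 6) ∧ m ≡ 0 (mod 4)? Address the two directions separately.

(⇐) If m ≡ 0 (mod 6) and m ≡ 0 (mod 4), then by the Chinese remainder theorem m ≡ 0 (mod 12). Since 0 ≡ 0 (mod 3) and 3 ∣ 12, we get m ≡ 0 (mod 3).

(⇒) This fails: m = 9 gives 9 ≡ 0 (mod 3) but 9 ≡ 3 (mod 6), so the conjunction on the right does not hold.

Only the converse holds.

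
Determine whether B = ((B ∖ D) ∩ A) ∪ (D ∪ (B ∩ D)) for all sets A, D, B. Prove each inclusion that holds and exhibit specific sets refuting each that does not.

(⊆) This inclusion fails. Take A = ∅, D = ∅, B = {1}; then 1 ∈ B but 1 ∉ ((B ∖ D) ∩ A) ∪ (D ∪ (B ∩ D)).

(⊇) This inclusion fails. Take A = ∅, D = {1}, B = ∅; then 1 ∈ ((B ∖ D) ∩ A) ∪ (D ∪ (B ∩ D)) but 1 ∉ B.

Both inclusions fail.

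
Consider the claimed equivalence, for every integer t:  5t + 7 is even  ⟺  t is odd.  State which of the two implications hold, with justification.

The biconditional holds.

(⇒) Suppose 5t + 7 is even. Since 5 is odd, 5t and t have the same parity, so 5t + 7 ≡ t + 7 (mod 2). As 7 is odd, 5t + 7 is even exactly when t is odd. Thus t is odd.

(⇐) Conversely, suppose t is odd; write t = 2j + 1. Then 5t + 7 = 5·(2j + 1) + 7 = 2·5j + 12, which is even.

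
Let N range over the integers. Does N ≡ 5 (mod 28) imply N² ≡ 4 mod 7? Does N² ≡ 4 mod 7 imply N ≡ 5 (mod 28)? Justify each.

Forward direction. Suppose N ≡ 5 (mod 28). Then N² ≡ 5² = 25 (mod 28), and since 7 ∣ 28, also N² ≡ 4 (mod 7).

Converse. This fails: take N = 2. Then 2² = 4 ≡ 4 (mod 7), yet 2 ≡ 2 (mod 28), not 5.

Not equivalent: only (⇒) holds.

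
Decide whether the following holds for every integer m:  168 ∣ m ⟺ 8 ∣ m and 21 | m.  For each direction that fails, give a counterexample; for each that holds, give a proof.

Forward direction. If 168 ∣ m, write m = 168q. Since 168 = 21·8, m = 8·(21q), so 8 ∣ m; and since 168 = 8·21, m = 21·(8q), so 21 ∣ m.

Converse. Suppose 8 ∣ m and 21 ∣ m. Any common multiple of 8 and 21 is a multiple of their lcm; here gcd(8, 21) = 1, so lcm(8, 21) = 8·21 = 168, so 168 ∣ m.

Both directions hold; the statement is true.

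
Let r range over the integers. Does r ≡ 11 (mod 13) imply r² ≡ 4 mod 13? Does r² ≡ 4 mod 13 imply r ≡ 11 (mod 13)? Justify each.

Only the forward implication holds.

(→) Suppose r ≡ 11 (mod 13). Write r = 13j + 11. Then (13j + 11)² = 169j² + 286j + 121 = 13(13j² + 22j + 9) + 4, so r² ≡ 4 (mod 13).

(←) This fails: take r = 2. Then 2² = 4 ≡ 4 (mod 13), yet 2 ≡ 2 (mod 13), not 11.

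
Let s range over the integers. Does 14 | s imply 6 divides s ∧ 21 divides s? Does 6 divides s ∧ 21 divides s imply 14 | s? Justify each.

Only the reverse direction holds.

(→) This fails: take s = 14. Certainly 14 ∣ 14, but 6 ∤ 14.

(←) Suppose 6 ∣ s and 21 ∣ s. Any common multiple of 6 and 21 is a multiple of their lcm; here lcm(6, 21) = 6·21/gcd(6, 21) = 126/3 = 42, so 42 ∣ s. Since 14 ∣ 42, it follows that 14 ∣ s.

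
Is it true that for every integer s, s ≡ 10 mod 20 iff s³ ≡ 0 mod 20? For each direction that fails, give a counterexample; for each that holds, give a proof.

Only the forward direction holds.

Forward direction. Suppose s ≡ 10 mod 20. Write s = 20j + 10. Then (20j + 10)³ = 8000j³ + 12000j² + 6000j + 1000 = 20(400j³ + 600j² + 300j + 50) + 0, so s³ ≡ 0 (mod 20).

Converse. This fails: take s = 0. Then 0³ = 0 ≡ 0 (mod 20), yet 0 ≡ 0 (mod 20), not 10.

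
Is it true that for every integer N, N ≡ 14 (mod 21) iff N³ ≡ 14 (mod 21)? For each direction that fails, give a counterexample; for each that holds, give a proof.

(⇒) Suppose N ≡ 14 (mod 21). Write N = 21j + 14. Then (21j + 14)³ = 9261j³ + 18522j² + 12348j + 2744 = 21(441j³ + 882j² + 588j + 130) + 14, so N³ ≡ 14 (mod 21).

(⇐) Conversely, suppose N³ ≡ 14 (mod 21). The only residue r in {0, …, 20} with r³ ≡ 14 (mod 21) is r = 14, so N ≡ 14 (mod 21).

Both directions hold.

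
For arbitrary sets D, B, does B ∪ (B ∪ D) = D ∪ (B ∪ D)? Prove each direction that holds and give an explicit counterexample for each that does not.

(⊇) Let x ∈ D ∪ (B ∪ D). Then either x ∈ D and x ∉ B; or x ∈ B and x ∉ D; or x ∈ D ∩ B. In each case x ∈ B ∪ (B ∪ D), so D ∪ (B ∪ D) ⊆ B ∪ (B ∪ D).

(⊆) Let x ∈ B ∪ (B ∪ D). Then either x ∈ D and x ∉ B; or x ∈ B and x ∉ D; or x ∈ D ∩ B. In each case x ∈ D ∪ (B ∪ D), so B ∪ (B ∪ D) ⊆ D ∪ (B ∪ D).

Both inclusions hold; the sets are equal.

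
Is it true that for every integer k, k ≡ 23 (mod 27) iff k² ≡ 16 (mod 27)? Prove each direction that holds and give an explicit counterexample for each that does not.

Only the forward implication holds.

Converse. This fails: take k = 4. Then 4² = 16 ≡ 16 (mod 27), yet 4 ≡ 4 (mod 27), not 23.

Forward direction. Suppose k ≡ 23 (mod 27). Write k = 27j + 23. Then (27j + 23)² = 729j² + 1242j + 529 = 27(27j² + 46j + 19) + 16, so k² ≡ 16 (mod 27).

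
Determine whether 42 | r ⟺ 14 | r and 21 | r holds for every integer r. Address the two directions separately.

Equivalent; both directions hold.

(→) If 42 ∣ r, write r = 42q. Since 42 = 3·14, r = 14·(3q), so 14 ∣ r; and since 42 = 2·21, r = 21·(2q), so 21 ∣ r.

(←) Suppose 14 ∣ r and 21 ∣ r. Any common multiple of 14 and 21 is a multiple of their lcm; here lcm(14, 21) = 14·21/gcd(14, 21) = 294/7 = 42, so 42 ∣ r.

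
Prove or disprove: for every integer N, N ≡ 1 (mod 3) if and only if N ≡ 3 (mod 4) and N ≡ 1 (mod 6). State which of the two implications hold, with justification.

(→) This fails: N = 1 gives 1 ≡ 1 (mod 3) but 1 ≡ 1 (mod 4), so the conjunction on the right does not hold.

(←) Conversely, if N ≡ 3 (mod 4) and N ≡ 1 (mod 6), then by the Chinese remainder theorem N ≡ 7 (mod 12). Since 7 ≡ 1 (mod 3) and 3 ∣ 12, we get N ≡ 1 (mod 3).

Not equivalent: only (⇐) holds.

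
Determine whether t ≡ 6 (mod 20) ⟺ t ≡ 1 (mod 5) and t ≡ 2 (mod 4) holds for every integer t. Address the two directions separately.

Both implications hold.

(⇒) Suppose t ≡ 6 (mod 20); write t = 20j + 6. Since 5 ∣ 20, reducing mod 5 gives t ≡ 6 ≡ 1 (mod 5); since 4 ∣ 20, reducing mod 4 gives t ≡ 6 ≡ 2 (mod 4).

(⇐) Conversely, if t ≡ 1 (mod 5) and t ≡ 2 (mod 4), then by the Chinese remainder theorem t ≡ 6 (mod 20). This is exactly t ≡ 6 (mod 20).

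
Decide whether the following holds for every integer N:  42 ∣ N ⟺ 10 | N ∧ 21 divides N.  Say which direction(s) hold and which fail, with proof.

Only the converse holds.

[⇒] This fails: take N = 42. Certainly 42 ∣ 42, but 10 ∤ 42.

[⇐] Suppose 10 ∣ N and 21 ∣ N. Any common multiple of 10 and 21 is a multiple of their lcm; here gcd(10, 21) = 1, so lcm(10, 21) = 10·21 = 210, so 210 ∣ N. Since 42 ∣ 210, it follows that 42 ∣ N.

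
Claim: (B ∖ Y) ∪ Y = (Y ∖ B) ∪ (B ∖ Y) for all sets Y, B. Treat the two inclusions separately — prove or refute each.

(⊆) This inclusion fails. Take Y = {1}, B = {1}; then 1 ∈ (B ∖ Y) ∪ Y but 1 ∉ (Y ∖ B) ∪ (B ∖ Y).

(⊇) Let x ∈ (Y ∖ B) ∪ (B ∖ Y). Then either x ∈ Y and x ∉ B; or x ∈ B and x ∉ Y. In each case x ∈ (B ∖ Y) ∪ Y, so (Y ∖ B) ∪ (B ∖ Y) ⊆ (B ∖ Y) ∪ Y.

Only the reverse inclusion holds.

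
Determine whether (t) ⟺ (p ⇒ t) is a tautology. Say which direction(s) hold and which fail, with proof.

(⇒) holds; (⇐) fails.

(⟸) This fails. Under t = F, p = F, the left side is false but the right side is true.

(⟹) Assume the antecedent. If t is true, p ⇒ t reduces to true regardless of the other variables. If t is false, the antecedent cannot hold. Either way p ⇒ t holds.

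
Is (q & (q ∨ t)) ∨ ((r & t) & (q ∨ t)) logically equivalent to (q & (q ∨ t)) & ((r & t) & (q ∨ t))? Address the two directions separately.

The forward direction fails; the converse holds.

Forward direction. This fails. Under q = T, r = F, t = F, the left side is true but the right side is false.

Converse. Assume the antecedent. If q is true, the consequent reduces to true regardless of the other variables. If q is false, the antecedent cannot hold. Either way the consequent holds.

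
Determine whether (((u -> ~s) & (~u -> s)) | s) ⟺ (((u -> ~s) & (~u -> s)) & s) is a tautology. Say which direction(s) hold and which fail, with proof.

The forward direction fails; the converse holds.

(⟹) This fails. Under s = F, u = T, the left side is true but the right side is false.

(⟸) Assume the antecedent. If s is true, ((u -> ~s) & (~u -> s)) | s reduces to true regardless of the other variables. If s is false, the antecedent cannot hold. Either way ((u -> ~s) & (~u -> s)) | s holds.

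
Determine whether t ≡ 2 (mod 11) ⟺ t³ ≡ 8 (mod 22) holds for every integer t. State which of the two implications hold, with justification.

(⇒) fails; (⇐) holds.

Forward direction. This fails: take t = 13. Then 13 ≡ 2 (mod 11), but 13³ = 2197 ≡ 19 (mod 22), not 8.

Converse. The residues r modulo 22 with r³ ≡ 8 (mod 22) are exactly {2}, and each is ≡ 2 (mod 11).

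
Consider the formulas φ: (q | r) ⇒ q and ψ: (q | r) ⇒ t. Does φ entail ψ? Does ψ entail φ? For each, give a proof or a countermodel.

Both directions fail.

(→) This fails. Under t = F, q = T, r = F, the left side is true but the right side is false.

(←) This fails. Under t = T, q = F, r = T, the left side is false but the right side is true.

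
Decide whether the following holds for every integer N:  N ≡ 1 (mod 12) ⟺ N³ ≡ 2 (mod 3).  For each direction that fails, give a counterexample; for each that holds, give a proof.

(⇒) This fails: take N = 1. Then 1 ≡ 1 (mod 12), but 1³ = 1 ≡ 1 (mod 3), not 2.

(⇐) This fails: take N = 2. Then 2³ = 8 ≡ 2 (mod 3), yet 2 ≡ 2 (mod 12), not 1.

(⇒) fails and (⇐) fails.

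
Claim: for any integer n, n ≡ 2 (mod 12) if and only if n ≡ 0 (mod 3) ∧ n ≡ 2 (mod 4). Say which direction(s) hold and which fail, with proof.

Forward direction. This fails: n = 2 gives 2 ≡ 2 (mod 12) but 2 ≡ 2 (mod 3), so the conjunction on the right does not hold.

Converse. This fails: n = 6 satisfies both congruences on the right (6 ≡ 0 mod 3 and 6 ≡ 2 mod 4) yet 6 ≡ 6 (mod 12), not 2.

Neither implication holds.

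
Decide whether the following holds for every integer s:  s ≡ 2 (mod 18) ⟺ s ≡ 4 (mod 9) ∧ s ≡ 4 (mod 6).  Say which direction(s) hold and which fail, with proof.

(⟹) This fails: s = 2 gives 2 ≡ 2 (mod 18) but 2 ≡ 2 (mod 9), so the conjunction on the right does not hold.

(⟸) This fails: s = 4 satisfies both congruences on the right (4 ≡ 4 mod 9 and 4 ≡ 4 mod 6) yet 4 ≡ 4 (mod 18), not 2.

(⇒) fails and (⇐) fails.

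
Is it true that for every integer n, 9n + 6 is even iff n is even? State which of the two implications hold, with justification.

Equivalent; both directions hold.

(←) Suppose n is even; write n = 2j. Then 9n + 6 = 9·(2j) + 6 = 2·9j + 6, which is even.

(→) Suppose 9n + 6 is even. Since 9 is odd, 9n and n have the same parity, so 9n + 6 ≡ n + 6 (mod 2). As 6 is even, 9n + 6 is even exactly when n is even. Thus n is even.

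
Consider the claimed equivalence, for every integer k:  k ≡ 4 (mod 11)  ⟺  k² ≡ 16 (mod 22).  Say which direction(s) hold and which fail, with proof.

Forward direction. This fails: take k = 15. Then 15 ≡ 4 (mod 11), but 15² = 225 ≡ 5 (mod 22), not 16.

Converse. This fails: take k = 18. Then 18² = 324 ≡ 16 (mod 22), yet 18 ≡ 7 (mod 11), not 4.

Both directions fail.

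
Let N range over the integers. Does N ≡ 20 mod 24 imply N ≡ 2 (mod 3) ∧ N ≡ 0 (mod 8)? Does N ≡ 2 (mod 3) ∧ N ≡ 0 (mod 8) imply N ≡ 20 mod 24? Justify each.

Neither implication holds.

Forward direction. This fails: N = 20 gives 20 ≡ 20 (mod 24) but 20 ≡ 4 (mod 8), so the conjunction on the right does not hold.

Converse. This fails: N = 8 satisfies both congruences on the right (8 ≡ 2 mod 3 and 8 ≡ 0 mod 8) yet 8 ≡ 8 (mod 24), not 20.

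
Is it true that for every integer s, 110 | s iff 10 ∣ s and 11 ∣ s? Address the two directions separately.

[⇐] Suppose 10 ∣ s and 11 ∣ s. Any common multiple of 10 and 11 is a multiple of their lcm; here gcd(10, 11) = 1, so lcm(10, 11) = 10·11 = 110, so 110 ∣ s.

[⇒] If 110 ∣ s, write s = 110q. Since 110 = 11·10, s = 10·(11q), so 10 ∣ s; and since 110 = 10·11, s = 11·(10q), so 11 ∣ s.

Both directions hold.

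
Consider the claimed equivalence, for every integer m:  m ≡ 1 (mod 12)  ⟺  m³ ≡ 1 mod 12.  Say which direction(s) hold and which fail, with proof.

Both implications hold.

(⟹) Suppose m ≡ 1 (mod 12). Write m = 12j + 1. Then (12j + 1)³ = 1728j³ + 432j² + 36j + 1 = 12(144j³ + 36j² + 3j) + 1, so m³ ≡ 1 (mod 12).

(⟸) Conversely, suppose m³ ≡ 1 (mod 12). The only residue r in {0, …, 11} with r³ ≡ 1 (mod 12) is r = 1, so m ≡ 1 (mod 12).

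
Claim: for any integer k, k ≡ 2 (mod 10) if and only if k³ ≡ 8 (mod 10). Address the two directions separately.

Both directions hold.

(→) Suppose k ≡ 2 (mod 10). Write k = 10j + 2. Then (10j + 2)³ = 1000j³ + 600j² + 120j + 8 = 10(100j³ + 60j² + 12j) + 8, so k³ ≡ 8 (mod 10).

(←) For the converse, argue contrapositively. If k ≢ 2 (mod 10), then k is congruent to one of 0, 1, 3, 4, 5, 6, 7, 8, 9 modulo 10, and these give k³ ≡ 0, 1, 7, 4, 5, 6, 3, 2, 9 respectively — never 8.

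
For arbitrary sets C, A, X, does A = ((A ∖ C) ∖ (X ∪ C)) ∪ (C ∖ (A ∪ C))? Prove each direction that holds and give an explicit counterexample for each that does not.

Only the reverse inclusion holds.

Forward inclusion. This inclusion fails. Take C = {1}, A = {1}, X = ∅; then 1 ∈ A but 1 ∉ ((A ∖ C) ∖ (X ∪ C)) ∪ (C ∖ (A ∪ C)).

Reverse inclusion. Let x ∈ ((A ∖ C) ∖ (X ∪ C)) ∪ (C ∖ (A ∪ C)). Then x ∈ A and x ∉ C, X, from which x ∈ A.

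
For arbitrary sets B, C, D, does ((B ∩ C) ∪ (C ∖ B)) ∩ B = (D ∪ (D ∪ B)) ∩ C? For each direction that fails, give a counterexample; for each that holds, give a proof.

Reverse inclusion. This inclusion fails. Take B = ∅, C = {1}, D = {1}; then 1 ∈ (D ∪ (D ∪ B)) ∩ C but 1 ∉ ((B ∩ C) ∪ (C ∖ B)) ∩ B.

Forward inclusion. Let x ∈ ((B ∩ C) ∪ (C ∖ B)) ∩ B. Then either x ∈ B ∩ C and x ∉ D; or x ∈ B ∩ C ∩ D. In each case x ∈ (D ∪ (D ∪ B)) ∩ C, so ((B ∩ C) ∪ (C ∖ B)) ∩ B ⊆ (D ∪ (D ∪ B)) ∩ C.

(⊆) holds; (⊇) fails.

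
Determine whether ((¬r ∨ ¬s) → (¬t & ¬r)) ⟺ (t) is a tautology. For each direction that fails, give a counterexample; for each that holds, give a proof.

(⇒) This fails. Under t = F, r = F, s = F, the left side is true but the right side is false.

(⇐) This fails. Under t = T, r = F, s = F, the left side is false but the right side is true.

(⇒) fails and (⇐) fails.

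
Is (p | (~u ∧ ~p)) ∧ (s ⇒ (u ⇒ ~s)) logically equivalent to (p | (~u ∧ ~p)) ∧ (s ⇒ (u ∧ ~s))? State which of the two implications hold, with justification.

(⟹) This fails. Under p = F, s = T, u = F, the left side is true but the right side is false.

(⟸) Assume the antecedent. If p is true, the antecedent forces (p = T, s = F, u = F) or (p = T, s = F, u = T), and the consequent holds there. If p is false, the antecedent forces (p = F, s = F, u = F), and the consequent holds there. Either way the consequent holds.

(⇒) fails; (⇐) holds.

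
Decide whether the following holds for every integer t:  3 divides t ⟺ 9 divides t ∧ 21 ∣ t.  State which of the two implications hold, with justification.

(→) This fails: take t = 3. Certainly 3 ∣ 3, but 9 ∤ 3.

(←) Suppose 9 ∣ t and 21 ∣ t. Any common multiple of 9 and 21 is a multiple of their lcm; here lcm(9, 21) = 9·21/gcd(9, 21) = 189/3 = 63, so 63 ∣ t. Since 3 ∣ 63, it follows that 3 ∣ t.

Only the converse holds.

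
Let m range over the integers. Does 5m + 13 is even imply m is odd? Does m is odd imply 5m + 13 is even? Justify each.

[⇒] Suppose 5m + 13 is even. Since 5 is odd, 5m and m have the same parity, so 5m + 13 ≡ m + 13 (mod 2). As 13 is odd, 5m + 13 is even exactly when m is odd. Thus m is odd.

[⇐] Conversely, suppose m is odd; write m = 2j + 1. Then 5m + 13 = 5·(2j + 1) + 13 = 2·5j + 18, which is even.

Equivalent; both directions hold.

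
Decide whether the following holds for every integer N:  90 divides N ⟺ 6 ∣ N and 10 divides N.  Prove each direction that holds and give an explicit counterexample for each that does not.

Converse. This fails: take N = 30. Both 6 ∣ 30 and 10 ∣ 30, yet 30 is not a multiple of 90 (since 30 = 0·90 + 30), so 90 ∤ 30.

Forward direction. If 90 ∣ N, write N = 90q. Since 90 = 15·6, N = 6·(15q), so 6 ∣ N; and since 90 = 9·10, N = 10·(9q), so 10 ∣ N.

The forward direction holds; the converse fails.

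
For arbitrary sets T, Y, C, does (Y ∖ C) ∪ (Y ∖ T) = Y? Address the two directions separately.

(⊆) Let x ∈ (Y ∖ C) ∪ (Y ∖ T). Then either x ∈ Y and x ∉ T, C; or x ∈ T ∩ Y and x ∉ C; or x ∈ Y ∩ C and x ∉ T. In each case x ∈ Y, so (Y ∖ C) ∪ (Y ∖ T) ⊆ Y.

(⊇) This inclusion fails. Take T = {1}, Y = {1}, C = {1}; then 1 ∈ Y but 1 ∉ (Y ∖ C) ∪ (Y ∖ T).

The sets are not equal: only the forward inclusion holds.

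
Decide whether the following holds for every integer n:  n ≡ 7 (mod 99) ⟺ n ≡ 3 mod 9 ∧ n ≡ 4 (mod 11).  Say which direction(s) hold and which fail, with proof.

[⇒] This fails: n = 7 gives 7 ≡ 7 (mod 99) but 7 ≡ 7 (mod 9), so the conjunction on the right does not hold.

[⇐] This fails: n = 48 satisfies both congruences on the right (48 ≡ 3 mod 9 and 48 ≡ 4 mod 11) yet 48 ≡ 48 (mod 99), not 7.

(⇒) fails and (⇐) fails.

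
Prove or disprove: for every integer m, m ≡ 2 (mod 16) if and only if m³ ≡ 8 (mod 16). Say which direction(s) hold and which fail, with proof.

[⇐] This fails: take m = 6. Then 6³ = 216 ≡ 8 (mod 16), yet 6 ≡ 6 (mod 16), not 2.

[⇒] Suppose m ≡ 2 (mod 16). Write m = 16j + 2. Then (16j + 2)³ = 4096j³ + 1536j² + 192j + 8 = 16(256j³ + 96j² + 12j) + 8, so m³ ≡ 8 (mod 16).

Only the forward direction holds.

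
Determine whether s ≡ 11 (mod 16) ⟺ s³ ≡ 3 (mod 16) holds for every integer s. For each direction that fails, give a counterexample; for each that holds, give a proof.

Equivalent; both directions hold.

Forward direction. Suppose s ≡ 11 (mod 16). Write s = 16j + 11. Then (16j + 11)³ = 4096j³ + 8448j² + 5808j + 1331 = 16(256j³ + 528j² + 363j + 83) + 3, so s³ ≡ 3 (mod 16).

Converse. Suppose s³ ≡ 3 (mod 16). The only residue r in {0, …, 15} with r³ ≡ 3 (mod 16) is r = 11, so s ≡ 11 (mod 16).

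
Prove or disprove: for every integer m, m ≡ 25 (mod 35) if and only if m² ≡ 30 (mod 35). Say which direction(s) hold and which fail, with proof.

(⟹) Suppose m ≡ 25 (mod 35). Write m = 35j + 25. Then (35j + 25)² = 1225j² + 1750j + 625 = 35(35j² + 50j + 17) + 30, so m² ≡ 30 (mod 35).

(⟸) This fails: take m = 10. Then 10² = 100 ≡ 30 (mod 35), yet 10 ≡ 10 (mod 35), not 25.

Not equivalent: only (⇒) holds.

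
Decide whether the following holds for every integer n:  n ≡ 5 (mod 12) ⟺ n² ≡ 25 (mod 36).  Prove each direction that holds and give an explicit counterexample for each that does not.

(⟹) This fails: take n = 17. Then 17 ≡ 5 (mod 12), but 17² = 289 ≡ 1 (mod 36), not 25.

(⟸) This fails: take n = 13. Then 13² = 169 ≡ 25 (mod 36), yet 13 ≡ 1 (mod 12), not 5.

(⇒) fails and (⇐) fails.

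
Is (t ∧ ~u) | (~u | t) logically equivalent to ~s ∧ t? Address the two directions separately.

(⇒) fails; (⇐) holds.

(⟹) This fails. Under s = F, u = F, t = F, the left side is true but the right side is false.

(⟸) Assume the antecedent. If s is true, the antecedent cannot hold. If s is false, the antecedent forces (s = F, u = F, t = T) or (s = F, u = T, t = T), and (t ∧ ~u) | (~u | t) holds there. Either way (t ∧ ~u) | (~u | t) holds.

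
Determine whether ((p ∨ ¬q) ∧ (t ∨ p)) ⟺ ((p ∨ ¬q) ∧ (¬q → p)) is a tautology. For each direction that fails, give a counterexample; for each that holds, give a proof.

Forward direction. This fails. Under q = F, p = F, t = T, the left side is true but the right side is false.

Converse. Assume the antecedent. If q is true, the antecedent forces (q = T, p = T, t = F) or (q = T, p = T, t = T), and (p ∨ ¬q) ∧ (t ∨ p) holds there. If q is false, the antecedent forces (q = F, p = T, t = F) or (q = F, p = T, t = T), and (p ∨ ¬q) ∧ (t ∨ p) holds there. Either way (p ∨ ¬q) ∧ (t ∨ p) holds.

The forward direction fails; the converse holds.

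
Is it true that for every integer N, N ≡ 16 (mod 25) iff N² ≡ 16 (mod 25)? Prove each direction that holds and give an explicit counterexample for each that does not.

Forward direction. This fails: take N = 16. Then 16 ≡ 16 (mod 25), but 16² = 256 ≡ 6 (mod 25), not 16.

Converse. This fails: take N = 4. Then 4² = 16 ≡ 16 (mod 25), yet 4 ≡ 4 (mod 25), not 16.

Neither implication holds.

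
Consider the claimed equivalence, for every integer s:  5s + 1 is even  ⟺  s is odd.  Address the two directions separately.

(⟸) Suppose s is odd; write s = 2j + 1. Then 5s + 1 = 5·(2j + 1) + 1 = 2·5j + 6, which is even.

(⟹) Suppose 5s + 1 is even. Since 5 is odd, 5s and s have the same parity, so 5s + 1 ≡ s + 1 (mod 2). As 1 is odd, 5s + 1 is even exactly when s is odd. Thus s is odd.

Equivalent; both directions hold.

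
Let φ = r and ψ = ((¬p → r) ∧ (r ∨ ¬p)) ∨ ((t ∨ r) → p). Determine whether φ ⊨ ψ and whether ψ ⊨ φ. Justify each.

(⇒) holds; (⇐) fails.

(⇒) Assume the antecedent. If r is true, the consequent reduces to true regardless of the other variables. If r is false, the antecedent cannot hold. Either way the consequent holds.

(⇐) This fails. Under r = F, t = F, p = F, the left side is false but the right side is true.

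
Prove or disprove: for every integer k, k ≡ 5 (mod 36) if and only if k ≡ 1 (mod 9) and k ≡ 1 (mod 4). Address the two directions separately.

Forward direction. This fails: k = 5 gives 5 ≡ 5 (mod 36) but 5 ≡ 5 (mod 9), so the conjunction on the right does not hold.

Converse. This fails: k = 1 satisfies both congruences on the right (1 ≡ 1 mod 9 and 1 ≡ 1 mod 4) yet 1 ≡ 1 (mod 36), not 5.

(⇒) fails and (⇐) fails.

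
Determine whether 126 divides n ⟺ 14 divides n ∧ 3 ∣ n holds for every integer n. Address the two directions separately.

(⟹) If 126 ∣ n, write n = 126q. Since 126 = 9·14, n = 14·(9q), so 14 ∣ n; and since 126 = 42·3, n = 3·(42q), so 3 ∣ n.

(⟸) This fails: take n = 42. Both 14 ∣ 42 and 3 ∣ 42, yet 42 is not a multiple of 126 (since 42 = 0·126 + 42), so 126 ∤ 42.

Only the forward direction holds.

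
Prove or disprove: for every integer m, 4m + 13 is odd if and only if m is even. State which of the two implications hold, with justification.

Forward direction. This fails: take m = 7. Then 4m + 13 = 41, which is odd, yet m = 7 is odd, not even.

Converse. Suppose m is even. Since 4 is even, 4m is even for every m, so 4m + 13 has the same parity as 13, which is odd. Hence 4m + 13 is odd.

Not equivalent: only (⇐) holds.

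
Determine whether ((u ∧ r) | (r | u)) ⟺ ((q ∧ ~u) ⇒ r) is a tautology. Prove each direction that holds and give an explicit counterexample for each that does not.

Not equivalent: only (⇒) holds.

(→) Assume the antecedent. If r is true, (q ∧ ~u) ⇒ r reduces to true regardless of the other variables. If r is false, the antecedent forces (r = F, u = T, q = F) or (r = F, u = T, q = T), and (q ∧ ~u) ⇒ r holds there. Either way (q ∧ ~u) ⇒ r holds.

(←) This fails. Under r = F, u = F, q = F, the left side is false but the right side is true.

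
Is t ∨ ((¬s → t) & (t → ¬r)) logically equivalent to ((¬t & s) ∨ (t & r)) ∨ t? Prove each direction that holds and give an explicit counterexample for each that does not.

Both implications hold.

[⇒] Assume the antecedent. If t is true, ((¬t & s) ∨ (t & r)) ∨ t reduces to true regardless of the other variables. If t is false, the antecedent forces (t = F, r = F, s = T) or (t = F, r = T, s = T), and ((¬t & s) ∨ (t & r)) ∨ t holds there. Either way ((¬t & s) ∨ (t & r)) ∨ t holds.

[⇐] Assume the antecedent. If t is true, t ∨ ((¬s → t) & (t → ¬r)) reduces to true regardless of the other variables. If t is false, the antecedent forces (t = F, r = F, s = T) or (t = F, r = T, s = T), and t ∨ ((¬s → t) & (t → ¬r)) holds there. Either way t ∨ ((¬s → t) & (t → ¬r)) holds.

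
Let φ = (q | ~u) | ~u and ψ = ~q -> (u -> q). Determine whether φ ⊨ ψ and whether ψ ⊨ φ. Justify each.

(→) Assume the antecedent. If q is true, ~q -> (u -> q) reduces to true regardless of the other variables. If q is false, the antecedent forces (q = F, u = F), and ~q -> (u -> q) holds there. Either way ~q -> (u -> q) holds.

(←) Assume the antecedent. If q is true, (q | ~u) | ~u reduces to true regardless of the other variables. If q is false, the antecedent forces (q = F, u = F), and (q | ~u) | ~u holds there. Either way (q | ~u) | ~u holds.

Both directions hold; the statement is true.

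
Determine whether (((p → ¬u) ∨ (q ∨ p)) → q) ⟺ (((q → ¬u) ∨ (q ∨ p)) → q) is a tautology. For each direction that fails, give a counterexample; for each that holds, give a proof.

Equivalent; both directions hold.

(→) Assume the antecedent. If u is true, the antecedent forces (u = T, p = F, q = T) or (u = T, p = T, q = T), and ((q → ¬u) ∨ (q ∨ p)) → q holds there. If u is false, the antecedent forces (u = F, p = F, q = T) or (u = F, p = T, q = T), and ((q → ¬u) ∨ (q ∨ p)) → q holds there. Either way ((q → ¬u) ∨ (q ∨ p)) → q holds.

(←) Assume the antecedent. If u is true, the antecedent forces (u = T, p = F, q = T) or (u = T, p = T, q = T), and ((p → ¬u) ∨ (q ∨ p)) → q holds there. If u is false, the antecedent forces (u = F, p = F, q = T) or (u = F, p = T, q = T), and ((p → ¬u) ∨ (q ∨ p)) → q holds there. Either way ((p → ¬u) ∨ (q ∨ p)) → q holds.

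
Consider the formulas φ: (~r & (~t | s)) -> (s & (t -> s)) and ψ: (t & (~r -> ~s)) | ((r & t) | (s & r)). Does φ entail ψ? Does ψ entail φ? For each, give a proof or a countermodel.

Not equivalent: only (⇐) holds.

(→) This fails. Under s = T, t = F, r = F, the left side is true but the right side is false.

(←) Assume the antecedent. If s is true, the consequent reduces to true regardless of the other variables. If s is false, the antecedent forces (s = F, t = T, r = F) or (s = F, t = T, r = T), and the consequent holds there. Either way the consequent holds.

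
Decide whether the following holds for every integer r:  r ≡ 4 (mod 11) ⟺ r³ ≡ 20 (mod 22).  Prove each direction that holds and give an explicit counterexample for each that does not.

Not equivalent: only (⇐) holds.

[⇒] This fails: take r = 15. Then 15 ≡ 4 (mod 11), but 15³ = 3375 ≡ 9 (mod 22), not 20.

[⇐] Conversely, the residues r modulo 22 with r³ ≡ 20 (mod 22) are exactly {4}, and each is ≡ 4 (mod 11).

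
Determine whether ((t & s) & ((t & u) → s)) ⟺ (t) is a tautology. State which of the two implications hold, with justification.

Only the forward implication holds.

(→) Assume the antecedent. If s is true, the antecedent forces (s = T, t = T, u = F) or (s = T, t = T, u = T), and t holds there. If s is false, the antecedent cannot hold. Either way t holds.

(←) This fails. Under s = F, t = T, u = F, the left side is false but the right side is true.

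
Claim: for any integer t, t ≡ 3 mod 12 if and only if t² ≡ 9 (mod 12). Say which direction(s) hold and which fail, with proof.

(⇒) Suppose t ≡ 3 mod 12. Write t = 12j + 3. Then (12j + 3)² = 144j² + 72j + 9 = 12(12j² + 6j) + 9, so t² ≡ 9 (mod 12).

(⇐) This fails: take t = 9. Then 9² = 81 ≡ 9 (mod 12), yet 9 ≡ 9 (mod 12), not 3.

(⇒) holds; (⇐) fails.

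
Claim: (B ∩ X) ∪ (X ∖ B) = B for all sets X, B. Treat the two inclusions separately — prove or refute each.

(⊆) fails and (⊇) fails.

(⊆) This inclusion fails. Take X = {1}, B = ∅; then 1 ∈ (B ∩ X) ∪ (X ∖ B) but 1 ∉ B.

(⊇) This inclusion fails. Take X = ∅, B = {1}; then 1 ∈ B but 1 ∉ (B ∩ X) ∪ (X ∖ B).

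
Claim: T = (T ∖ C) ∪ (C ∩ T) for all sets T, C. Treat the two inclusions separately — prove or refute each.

Both inclusions hold.

Forward inclusion. Let x ∈ T. Then either x ∈ T and x ∉ C; or x ∈ T ∩ C. In each case x ∈ (T ∖ C) ∪ (C ∩ T), so T ⊆ (T ∖ C) ∪ (C ∩ T).

Reverse inclusion. Let x ∈ (T ∖ C) ∪ (C ∩ T). Then either x ∈ T and x ∉ C; or x ∈ T ∩ C. In each case x ∈ T, so (T ∖ C) ∪ (C ∩ T) ⊆ T.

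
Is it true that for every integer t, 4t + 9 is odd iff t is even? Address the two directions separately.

(⇒) fails; (⇐) holds.

(⇒) This fails: take t = 3. Then 4t + 9 = 21, which is odd, yet t = 3 is odd, not even.

(⇐) Suppose t is even. Since 4 is even, 4t is even for every t, so 4t + 9 has the same parity as 9, which is odd. Hence 4t + 9 is odd.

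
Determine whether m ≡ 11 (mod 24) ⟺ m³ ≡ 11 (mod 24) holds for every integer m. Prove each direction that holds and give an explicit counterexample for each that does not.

(⟹) Suppose m ≡ 11 (mod 24). Write m = 24j + 11. Then (24j + 11)³ = 13824j³ + 19008j² + 8712j + 1331 = 24(576j³ + 792j² + 363j + 55) + 11, so m³ ≡ 11 (mod 24).

(⟸) Conversely, suppose m³ ≡ 11 (mod 24). The only residue r in {0, …, 23} with r³ ≡ 11 (mod 24) is r = 11, so m ≡ 11 (mod 24).

Both directions hold.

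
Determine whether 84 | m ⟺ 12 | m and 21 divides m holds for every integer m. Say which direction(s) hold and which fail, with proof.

[⇐] Suppose 12 ∣ m and 21 ∣ m. Any common multiple of 12 and 21 is a multiple of their lcm; here lcm(12, 21) = 12·21/gcd(12, 21) = 252/3 = 84, so 84 ∣ m.

[⇒] If 84 ∣ m, write m = 84q. Since 84 = 7·12, m = 12·(7q), so 12 ∣ m; and since 84 = 4·21, m = 21·(4q), so 21 ∣ m.

The biconditional holds.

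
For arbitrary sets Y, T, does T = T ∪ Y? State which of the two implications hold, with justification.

(⟹) Let x ∈ T. Then either x ∈ T and x ∉ Y; or x ∈ Y ∩ T. In each case x ∈ T ∪ Y, so T ⊆ T ∪ Y.

(⟸) This inclusion fails. Take Y = {1}, T = ∅; then 1 ∈ T ∪ Y but 1 ∉ T.

(⊆) holds; (⊇) fails.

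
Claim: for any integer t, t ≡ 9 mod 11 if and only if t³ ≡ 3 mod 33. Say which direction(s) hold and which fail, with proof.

(⟹) This fails: take t = 20. Then 20 ≡ 9 (mod 11), but 20³ = 8000 ≡ 14 (mod 33), not 3.

(⟸) Conversely, the residues r modulo 33 with r³ ≡ 3 (mod 33) are exactly {9}, and each is ≡ 9 (mod 11).

Not equivalent: only (⇐) holds.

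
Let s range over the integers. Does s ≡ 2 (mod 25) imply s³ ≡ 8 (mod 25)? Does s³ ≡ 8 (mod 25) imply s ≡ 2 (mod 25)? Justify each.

Equivalent; both directions hold.

Forward direction. Suppose s ≡ 2 (mod 25). Write s = 25j + 2. Then (25j + 2)³ = 15625j³ + 3750j² + 300j + 8 = 25(625j³ + 150j² + 12j) + 8, so s³ ≡ 8 (mod 25).

Converse. Suppose s³ ≡ 8 (mod 25). The only residue r in {0, …, 24} with r³ ≡ 8 (mod 25) is r = 2, so s ≡ 2 (mod 25).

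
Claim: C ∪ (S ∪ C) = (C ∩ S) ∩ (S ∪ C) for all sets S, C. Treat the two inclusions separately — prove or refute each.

Reverse inclusion. Let x ∈ (C ∩ S) ∩ (S ∪ C). Then x ∈ S ∩ C, from which x ∈ C ∪ (S ∪ C).

Forward inclusion. This inclusion fails. Take S = {1}, C = ∅; then 1 ∈ C ∪ (S ∪ C) but 1 ∉ (C ∩ S) ∩ (S ∪ C).

The sets are not equal: only the reverse inclusion holds.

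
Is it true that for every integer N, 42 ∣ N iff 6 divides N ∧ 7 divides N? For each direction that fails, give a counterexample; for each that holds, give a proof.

(←) Suppose 6 ∣ N and 7 ∣ N. Any common multiple of 6 and 7 is a multiple of their lcm; here gcd(6, 7) = 1, so lcm(6, 7) = 6·7 = 42, so 42 ∣ N.

(→) If 42 ∣ N, write N = 42q. Since 42 = 7·6, N = 6·(7q), so 6 ∣ N; and since 42 = 6·7, N = 7·(6q), so 7 ∣ N.

Equivalent; both directions hold.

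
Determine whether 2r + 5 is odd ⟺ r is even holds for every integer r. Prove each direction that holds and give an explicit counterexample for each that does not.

Not equivalent: only (⇐) holds.

(⟸) Suppose r is even. Since 2 is even, 2r is even for every r, so 2r + 5 has the same parity as 5, which is odd. Hence 2r + 5 is odd.

(⟹) This fails: take r = 7. Then 2r + 5 = 19, which is odd, yet r = 7 is odd, not even.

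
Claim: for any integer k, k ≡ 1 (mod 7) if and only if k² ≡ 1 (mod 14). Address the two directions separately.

Neither implication holds.

[⇒] This fails: take k = 8. Then 8 ≡ 1 (mod 7), but 8² = 64 ≡ 8 (mod 14), not 1.

[⇐] This fails: take k = 13. Then 13² = 169 ≡ 1 (mod 14), yet 13 ≡ 6 (mod 7), not 1.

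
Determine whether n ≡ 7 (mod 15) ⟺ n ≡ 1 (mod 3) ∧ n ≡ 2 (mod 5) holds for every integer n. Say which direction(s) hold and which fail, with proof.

Both directions hold; the statement is true.

Forward direction. Suppose n ≡ 7 (mod 15); write n = 15j + 7. Since 3 ∣ 15, reducing mod 3 gives n ≡ 7 ≡ 1 (mod 3); since 5 ∣ 15, reducing mod 5 gives n ≡ 7 ≡ 2 (mod 5).

Converse. If n ≡ 1 (mod 3) and n ≡ 2 (mod 5), then by the Chinese remainder theorem n ≡ 7 (mod 15). This is exactly n ≡ 7 (mod 15).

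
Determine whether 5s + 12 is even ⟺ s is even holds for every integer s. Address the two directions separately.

Equivalent; both directions hold.

[⇒] Suppose 5s + 12 is even. Since 5 is odd, 5s and s have the same parity, so 5s + 12 ≡ s + 12 (mod 2). As 12 is even, 5s + 12 is even exactly when s is even. Thus s is even.

[⇐] Conversely, suppose s is even; write s = 2j. Then 5s + 12 = 5·(2j) + 12 = 2·5j + 12, which is even.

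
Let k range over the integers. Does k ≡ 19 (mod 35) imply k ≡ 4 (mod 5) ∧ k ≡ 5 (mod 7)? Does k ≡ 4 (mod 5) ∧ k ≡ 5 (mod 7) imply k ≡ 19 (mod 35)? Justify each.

(⟹) Suppose k ≡ 19 (mod 35); write k = 35j + 19. Since 5 ∣ 35, reducing mod 5 gives k ≡ 19 ≡ 4 (mod 5); since 7 ∣ 35, reducing mod 7 gives k ≡ 19 ≡ 5 (mod 7).

(⟸) Conversely, if k ≡ 4 (mod 5) and k ≡ 5 (mod 7), then by the Chinese remainder theorem k ≡ 19 (mod 35). This is exactly k ≡ 19 (mod 35).

The biconditional holds.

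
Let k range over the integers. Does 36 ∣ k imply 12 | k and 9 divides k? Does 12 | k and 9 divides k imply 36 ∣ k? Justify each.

Both implications hold.

Converse. Suppose 12 ∣ k and 9 ∣ k. Any common multiple of 12 and 9 is a multiple of their lcm; here lcm(12, 9) = 12·9/gcd(12, 9) = 108/3 = 36, so 36 ∣ k.

Forward direction. If 36 ∣ k, write k = 36q. Since 36 = 3·12, k = 12·(3q), so 12 ∣ k; and since 36 = 4·9, k = 9·(4q), so 9 ∣ k.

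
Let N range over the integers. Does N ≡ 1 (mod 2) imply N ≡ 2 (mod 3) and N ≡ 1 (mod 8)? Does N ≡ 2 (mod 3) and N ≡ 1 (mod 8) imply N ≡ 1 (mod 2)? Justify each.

Converse. If N ≡ 2 (mod 3) and N ≡ 1 (mod 8), then by the Chinese remainder theorem N ≡ 17 (mod 24). Since 17 ≡ 1 (mod 2) and 2 ∣ 24, we get N ≡ 1 (mod 2).

Forward direction. This fails: N = 1 gives 1 ≡ 1 (mod 2) but 1 ≡ 1 (mod 3), so the conjunction on the right does not hold.

Not equivalent: only (⇐) holds.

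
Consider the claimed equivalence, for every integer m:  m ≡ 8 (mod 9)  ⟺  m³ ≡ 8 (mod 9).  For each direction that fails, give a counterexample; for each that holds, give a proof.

Only the forward implication holds.

(⇒) Suppose m ≡ 8 (mod 9). Write m = 9j + 8. Then (9j + 8)³ = 729j³ + 1944j² + 1728j + 512 = 9(81j³ + 216j² + 192j + 56) + 8, so m³ ≡ 8 (mod 9).

(⇐) This fails: take m = 2. Then 2³ = 8 ≡ 8 (mod 9), yet 2 ≡ 2 (mod 9), not 8.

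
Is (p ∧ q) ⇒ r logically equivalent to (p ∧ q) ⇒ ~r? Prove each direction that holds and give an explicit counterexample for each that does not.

Neither implication holds.

[⇒] This fails. Under p = T, r = T, q = T, the left side is true but the right side is false.

[⇐] This fails. Under p = T, r = F, q = T, the left side is false but the right side is true.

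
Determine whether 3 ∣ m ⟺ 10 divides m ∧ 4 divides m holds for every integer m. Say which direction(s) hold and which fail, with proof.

(⇒) fails and (⇐) fails.

(⇒) This fails: take m = 3. Certainly 3 ∣ 3, but 10 ∤ 3.

(⇐) This fails: take m = 20. Both 10 ∣ 20 and 4 ∣ 20, yet 20 is not a multiple of 3 (since 20 = 6·3 + 2), so 3 ∤ 20.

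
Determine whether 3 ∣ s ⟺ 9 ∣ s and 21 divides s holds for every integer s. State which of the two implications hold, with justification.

Forward direction. This fails: take s = 3. Certainly 3 ∣ 3, but 9 ∤ 3.

Converse. Suppose 9 ∣ s and 21 ∣ s. Any common multiple of 9 and 21 is a multiple of their lcm; here lcm(9, 21) = 9·21/gcd(9, 21) = 189/3 = 63, so 63 ∣ s. Since 3 ∣ 63, it follows that 3 ∣ s.

Only the reverse direction holds.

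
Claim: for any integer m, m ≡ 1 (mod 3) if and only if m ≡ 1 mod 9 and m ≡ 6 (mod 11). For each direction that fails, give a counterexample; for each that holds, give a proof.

Not equivalent: only (⇐) holds.

[⇒] This fails: m = 1 gives 1 ≡ 1 (mod 3) but 1 ≡ 1 (mod 11), so the conjunction on the right does not hold.

[⇐] Conversely, if m ≡ 1 (mod 9) and m ≡ 6 (mod 11), then by the Chinese remainder theorem m ≡ 28 (mod 99). Since 28 ≡ 1 (mod 3) and 3 ∣ 99, we get m ≡ 1 (mod 3).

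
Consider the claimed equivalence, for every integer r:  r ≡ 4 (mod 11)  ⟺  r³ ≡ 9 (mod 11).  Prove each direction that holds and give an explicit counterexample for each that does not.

(→) Suppose r ≡ 4 (mod 11). Write r = 11j + 4. Then (11j + 4)³ = 1331j³ + 1452j² + 528j + 64 = 11(121j³ + 132j² + 48j + 5) + 9, so r³ ≡ 9 (mod 11).

(←) Conversely, suppose r³ ≡ 9 (mod 11). The only residue r in {0, …, 10} with r³ ≡ 9 (mod 11) is r = 4, so r ≡ 4 (mod 11).

Equivalent; both directions hold.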